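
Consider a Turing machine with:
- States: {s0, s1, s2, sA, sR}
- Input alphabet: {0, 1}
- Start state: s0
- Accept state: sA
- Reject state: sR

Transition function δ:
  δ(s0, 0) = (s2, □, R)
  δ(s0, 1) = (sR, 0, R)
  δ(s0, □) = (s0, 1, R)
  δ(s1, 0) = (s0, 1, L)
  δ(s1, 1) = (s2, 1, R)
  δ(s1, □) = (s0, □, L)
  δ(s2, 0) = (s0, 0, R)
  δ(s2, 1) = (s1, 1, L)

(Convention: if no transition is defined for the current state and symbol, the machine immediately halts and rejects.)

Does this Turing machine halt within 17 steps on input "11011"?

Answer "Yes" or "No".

Execution trace:
Initial: [s0]11011
Step 1: δ(s0, 1) = (sR, 0, R) → 0[sR]1011

The machine reaches the reject state sR and halts.
The machine halted after 1 step (within the 17-step bound).

Answer: Yes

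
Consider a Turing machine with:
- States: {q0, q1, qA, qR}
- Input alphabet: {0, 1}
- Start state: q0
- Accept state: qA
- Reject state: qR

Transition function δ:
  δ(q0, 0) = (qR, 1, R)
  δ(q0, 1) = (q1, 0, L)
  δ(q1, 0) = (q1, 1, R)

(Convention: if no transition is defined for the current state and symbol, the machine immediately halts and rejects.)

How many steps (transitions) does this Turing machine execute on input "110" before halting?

Execution trace:
Initial: [q0]110
Step 1: δ(q0, 1) = (q1, 0, L) → [q1]□010

No transition is defined for δ(q1, □). By convention the machine halts and rejects.

The machine executed 1 step before halting.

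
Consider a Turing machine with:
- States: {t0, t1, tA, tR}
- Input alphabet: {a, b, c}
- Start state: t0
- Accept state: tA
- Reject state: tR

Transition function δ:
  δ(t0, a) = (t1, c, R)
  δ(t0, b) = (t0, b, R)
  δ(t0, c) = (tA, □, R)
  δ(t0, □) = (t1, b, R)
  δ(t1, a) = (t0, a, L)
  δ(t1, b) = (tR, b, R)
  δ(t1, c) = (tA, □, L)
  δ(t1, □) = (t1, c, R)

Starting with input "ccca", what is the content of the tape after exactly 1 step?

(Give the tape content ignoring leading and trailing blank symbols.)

Execution trace:
Initial: [t0]ccca
Step 1: δ(t0, c) = (tA, □, R) → □[tA]cca

The machine reaches the accept state tA and halts.

After 1 step, the tape (ignoring leading/trailing blanks) is: cca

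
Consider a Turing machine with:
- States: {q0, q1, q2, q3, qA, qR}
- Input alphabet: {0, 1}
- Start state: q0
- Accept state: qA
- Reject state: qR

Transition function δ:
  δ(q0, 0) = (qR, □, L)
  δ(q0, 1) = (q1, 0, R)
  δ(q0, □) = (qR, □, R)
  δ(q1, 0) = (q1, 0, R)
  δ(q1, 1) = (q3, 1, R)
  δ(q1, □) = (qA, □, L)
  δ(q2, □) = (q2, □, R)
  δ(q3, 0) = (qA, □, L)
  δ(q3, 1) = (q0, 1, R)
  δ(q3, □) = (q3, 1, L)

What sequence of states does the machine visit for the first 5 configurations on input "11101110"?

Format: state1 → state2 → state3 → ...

Execution trace:
Initial: [q0]11101110
Step 1: δ(q0, 1) = (q1, 0, R) → 0[q1]1101110
Step 2: δ(q1, 1) = (q3, 1, R) → 01[q3]101110
Step 3: δ(q3, 1) = (q0, 1, R) → 011[q0]01110
Step 4: δ(q0, 0) = (qR, □, L) → 01[qR]1□1110

The machine reaches the reject state qR and halts.

State sequence: q0 → q1 → q3 → q0 → qR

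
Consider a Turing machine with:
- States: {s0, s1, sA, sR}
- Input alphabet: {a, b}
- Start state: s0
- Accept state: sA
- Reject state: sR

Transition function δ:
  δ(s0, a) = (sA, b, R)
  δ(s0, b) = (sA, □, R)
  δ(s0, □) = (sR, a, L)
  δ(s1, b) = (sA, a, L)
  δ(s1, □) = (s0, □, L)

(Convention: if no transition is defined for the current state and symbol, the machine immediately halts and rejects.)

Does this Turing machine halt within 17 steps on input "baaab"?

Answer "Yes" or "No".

Execution trace:
Initial: [s0]baaab
Step 1: δ(s0, b) = (sA, □, R) → □[sA]aaab

The machine reaches the accept state sA and halts.
The machine halted after 1 step (within the 17-step bound).

Answer: Yes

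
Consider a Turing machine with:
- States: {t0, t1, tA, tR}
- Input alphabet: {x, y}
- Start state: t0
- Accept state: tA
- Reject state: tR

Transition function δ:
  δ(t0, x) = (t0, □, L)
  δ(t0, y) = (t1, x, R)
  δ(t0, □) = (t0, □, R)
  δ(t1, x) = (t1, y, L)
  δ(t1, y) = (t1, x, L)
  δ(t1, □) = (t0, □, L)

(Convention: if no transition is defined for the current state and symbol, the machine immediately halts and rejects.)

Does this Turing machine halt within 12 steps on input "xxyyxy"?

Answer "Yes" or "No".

Execution trace:
Initial: [t0]xxyyxy
Step 1: δ(t0, x) = (t0, □, L) → [t0]□□xyyxy
Step 2: δ(t0, □) = (t0, □, R) → □[t0]□xyyxy
Step 3: δ(t0, □) = (t0, □, R) → □□[t0]xyyxy
Step 4: δ(t0, x) = (t0, □, L) → □[t0]□□yyxy
Step 5: δ(t0, □) = (t0, □, R) → □□[t0]□yyxy
Step 6: δ(t0, □) = (t0, □, R) → □□□[t0]yyxy
Step 7: δ(t0, y) = (t1, x, R) → □□□x[t1]yxy
Step 8: δ(t1, y) = (t1, x, L) → □□□[t1]xxxy
Step 9: δ(t1, x) = (t1, y, L) → □□[t1]□yxxy
Step 10: δ(t1, □) = (t0, □, L) → □[t0]□□yxxy
Step 11: δ(t0, □) = (t0, □, R) → □□[t0]□yxxy
Step 12: δ(t0, □) = (t0, □, R) → □□□[t0]yxxy

The machine has not reached a halting state after 12 steps.
The machine did not halt within the 12-step bound.

Answer: No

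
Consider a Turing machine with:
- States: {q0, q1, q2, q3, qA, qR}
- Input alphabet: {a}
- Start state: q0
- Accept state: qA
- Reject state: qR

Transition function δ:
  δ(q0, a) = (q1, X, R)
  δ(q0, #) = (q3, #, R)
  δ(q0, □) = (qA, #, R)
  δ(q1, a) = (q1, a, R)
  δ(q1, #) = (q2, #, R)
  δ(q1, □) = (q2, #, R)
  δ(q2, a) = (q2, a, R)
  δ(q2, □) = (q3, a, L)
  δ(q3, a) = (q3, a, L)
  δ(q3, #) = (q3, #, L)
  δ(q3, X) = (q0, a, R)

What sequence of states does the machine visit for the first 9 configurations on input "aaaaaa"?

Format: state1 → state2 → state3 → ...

Execution trace:
Initial: [q0]aaaaaa
Step 1: δ(q0, a) = (q1, X, R) → X[q1]aaaaa
Step 2: δ(q1, a) = (q1, a, R) → Xa[q1]aaaa
Step 3: δ(q1, a) = (q1, a, R) → Xaa[q1]aaa
Step 4: δ(q1, a) = (q1, a, R) → Xaaa[q1]aa
Step 5: δ(q1, a) = (q1, a, R) → Xaaaa[q1]a
Step 6: δ(q1, a) = (q1, a, R) → Xaaaaa[q1]□
Step 7: δ(q1, □) = (q2, #, R) → Xaaaaa#[q2]□
Step 8: δ(q2, □) = (q3, a, L) → Xaaaaa[q3]#a

State sequence: q0 → q1 → q1 → q1 → q1 → q1 → q1 → q2 → q3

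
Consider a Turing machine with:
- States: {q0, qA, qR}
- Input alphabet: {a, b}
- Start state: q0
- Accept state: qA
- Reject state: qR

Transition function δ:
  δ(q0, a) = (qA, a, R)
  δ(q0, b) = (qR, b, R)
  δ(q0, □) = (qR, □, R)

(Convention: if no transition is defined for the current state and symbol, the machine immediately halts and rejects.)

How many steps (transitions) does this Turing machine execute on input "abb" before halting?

Execution trace:
Initial: [q0]abb
Step 1: δ(q0, a) = (qA, a, R) → a[qA]bb

The machine reaches the accept state qA and halts.

The machine executed 1 step before halting.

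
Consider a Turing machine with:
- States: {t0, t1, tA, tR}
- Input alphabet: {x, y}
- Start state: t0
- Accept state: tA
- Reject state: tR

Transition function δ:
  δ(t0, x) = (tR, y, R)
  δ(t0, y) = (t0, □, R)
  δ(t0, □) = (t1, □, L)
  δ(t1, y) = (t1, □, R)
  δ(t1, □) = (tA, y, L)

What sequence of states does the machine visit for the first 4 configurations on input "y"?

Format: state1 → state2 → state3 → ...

Execution trace:
Initial: [t0]y
Step 1: δ(t0, y) = (t0, □, R) → □[t0]□
Step 2: δ(t0, □) = (t1, □, L) → [t1]□□
Step 3: δ(t1, □) = (tA, y, L) → [tA]□y□

The machine reaches the accept state tA and halts.

State sequence: t0 → t0 → t1 → tA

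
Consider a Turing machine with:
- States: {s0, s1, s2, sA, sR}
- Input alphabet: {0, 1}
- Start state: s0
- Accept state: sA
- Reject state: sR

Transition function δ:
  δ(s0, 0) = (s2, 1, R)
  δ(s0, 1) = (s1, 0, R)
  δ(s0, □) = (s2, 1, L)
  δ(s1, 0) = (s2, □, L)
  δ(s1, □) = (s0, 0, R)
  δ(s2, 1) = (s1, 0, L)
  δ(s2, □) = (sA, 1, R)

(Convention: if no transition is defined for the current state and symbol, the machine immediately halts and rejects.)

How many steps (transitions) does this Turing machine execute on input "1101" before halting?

Execution trace:
Initial: [s0]1101
Step 1: δ(s0, 1) = (s1, 0, R) → 0[s1]101

No transition is defined for δ(s1, 1). By convention the machine halts and rejects.

The machine executed 1 step before halting.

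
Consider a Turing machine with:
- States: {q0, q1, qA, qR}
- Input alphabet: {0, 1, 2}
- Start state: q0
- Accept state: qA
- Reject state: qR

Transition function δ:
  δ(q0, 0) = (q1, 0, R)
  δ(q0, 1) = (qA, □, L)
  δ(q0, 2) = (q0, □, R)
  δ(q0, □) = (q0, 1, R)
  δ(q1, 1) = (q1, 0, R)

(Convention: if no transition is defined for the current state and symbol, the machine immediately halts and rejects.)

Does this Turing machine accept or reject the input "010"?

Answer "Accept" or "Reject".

Execution trace:
Initial: [q0]010
Step 1: δ(q0, 0) = (q1, 0, R) → 0[q1]10
Step 2: δ(q1, 1) = (q1, 0, R) → 00[q1]0

No transition is defined for δ(q1, 0). By convention the machine halts and rejects.

Answer: Reject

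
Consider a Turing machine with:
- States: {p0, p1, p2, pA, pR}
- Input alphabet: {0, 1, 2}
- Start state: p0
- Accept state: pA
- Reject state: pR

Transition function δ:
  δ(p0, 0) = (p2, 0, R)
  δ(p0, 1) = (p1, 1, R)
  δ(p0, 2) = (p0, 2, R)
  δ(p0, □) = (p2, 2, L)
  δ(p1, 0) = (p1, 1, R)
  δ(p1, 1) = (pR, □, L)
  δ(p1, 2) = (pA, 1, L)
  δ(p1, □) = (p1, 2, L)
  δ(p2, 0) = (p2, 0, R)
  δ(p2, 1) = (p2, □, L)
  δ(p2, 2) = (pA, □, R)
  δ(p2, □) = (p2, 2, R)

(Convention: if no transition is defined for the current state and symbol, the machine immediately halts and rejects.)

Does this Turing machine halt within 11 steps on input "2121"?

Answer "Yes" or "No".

Execution trace:
Initial: [p0]2121
Step 1: δ(p0, 2) = (p0, 2, R) → 2[p0]121
Step 2: δ(p0, 1) = (p1, 1, R) → 21[p1]21
Step 3: δ(p1, 2) = (pA, 1, L) → 2[pA]111

The machine reaches the accept state pA and halts.
The machine halted after 3 steps (within the 11-step bound).

Answer: Yes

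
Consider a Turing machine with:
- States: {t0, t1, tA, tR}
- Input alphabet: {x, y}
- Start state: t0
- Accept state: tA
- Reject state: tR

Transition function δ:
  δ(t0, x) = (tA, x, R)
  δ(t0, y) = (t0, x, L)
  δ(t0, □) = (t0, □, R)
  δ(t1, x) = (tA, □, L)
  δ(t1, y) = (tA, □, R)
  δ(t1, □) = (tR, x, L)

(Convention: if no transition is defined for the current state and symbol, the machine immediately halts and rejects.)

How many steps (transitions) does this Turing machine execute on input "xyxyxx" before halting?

Execution trace:
Initial: [t0]xyxyxx
Step 1: δ(t0, x) = (tA, x, R) → x[tA]yxyxx

The machine reaches the accept state tA and halts.

The machine executed 1 step before halting.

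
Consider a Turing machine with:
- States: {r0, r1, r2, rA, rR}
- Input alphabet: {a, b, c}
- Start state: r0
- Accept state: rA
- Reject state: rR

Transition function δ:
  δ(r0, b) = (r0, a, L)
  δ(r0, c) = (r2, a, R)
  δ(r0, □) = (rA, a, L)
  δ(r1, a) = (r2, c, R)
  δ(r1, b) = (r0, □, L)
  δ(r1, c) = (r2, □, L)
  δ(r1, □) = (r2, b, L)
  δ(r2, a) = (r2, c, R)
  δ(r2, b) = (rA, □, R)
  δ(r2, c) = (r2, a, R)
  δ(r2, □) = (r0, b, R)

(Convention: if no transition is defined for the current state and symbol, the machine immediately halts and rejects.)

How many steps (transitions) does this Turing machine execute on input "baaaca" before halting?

Execution trace:
Initial: [r0]baaaca
Step 1: δ(r0, b) = (r0, a, L) → [r0]□aaaaca
Step 2: δ(r0, □) = (rA, a, L) → [rA]□aaaaaca

The machine reaches the accept state rA and halts.

The machine executed 2 steps before halting.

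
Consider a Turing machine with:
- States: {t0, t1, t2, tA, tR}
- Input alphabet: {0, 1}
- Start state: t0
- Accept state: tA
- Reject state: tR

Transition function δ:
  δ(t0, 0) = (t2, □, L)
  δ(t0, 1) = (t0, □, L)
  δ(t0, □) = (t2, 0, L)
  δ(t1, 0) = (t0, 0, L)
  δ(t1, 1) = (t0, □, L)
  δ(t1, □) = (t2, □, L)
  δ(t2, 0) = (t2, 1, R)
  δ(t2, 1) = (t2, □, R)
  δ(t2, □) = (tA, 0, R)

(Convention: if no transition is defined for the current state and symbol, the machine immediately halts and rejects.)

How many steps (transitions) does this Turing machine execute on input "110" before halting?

Execution trace:
Initial: [t0]110
Step 1: δ(t0, 1) = (t0, □, L) → [t0]□□10
Step 2: δ(t0, □) = (t2, 0, L) → [t2]□0□10
Step 3: δ(t2, □) = (tA, 0, R) → 0[tA]0□10

The machine reaches the accept state tA and halts.

The machine executed 3 steps before halting.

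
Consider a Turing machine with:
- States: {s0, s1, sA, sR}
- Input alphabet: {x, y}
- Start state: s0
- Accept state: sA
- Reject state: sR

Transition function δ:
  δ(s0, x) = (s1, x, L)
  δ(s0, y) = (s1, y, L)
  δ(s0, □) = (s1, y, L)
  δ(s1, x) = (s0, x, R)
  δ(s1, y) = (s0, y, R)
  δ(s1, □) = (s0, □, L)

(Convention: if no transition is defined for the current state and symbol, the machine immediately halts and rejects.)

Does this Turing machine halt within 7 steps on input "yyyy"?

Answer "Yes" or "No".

Execution trace:
Initial: [s0]yyyy
Step 1: δ(s0, y) = (s1, y, L) → [s1]□yyyy
Step 2: δ(s1, □) = (s0, □, L) → [s0]□□yyyy
Step 3: δ(s0, □) = (s1, y, L) → [s1]□y□yyyy
Step 4: δ(s1, □) = (s0, □, L) → [s0]□□y□yyyy
Step 5: δ(s0, □) = (s1, y, L) → [s1]□y□y□yyyy
Step 6: δ(s1, □) = (s0, □, L) → [s0]□□y□y□yyyy
Step 7: δ(s0, □) = (s1, y, L) → [s1]□y□y□y□yyyy

The machine has not reached a halting state after 7 steps.
The machine did not halt within the 7-step bound.

Answer: No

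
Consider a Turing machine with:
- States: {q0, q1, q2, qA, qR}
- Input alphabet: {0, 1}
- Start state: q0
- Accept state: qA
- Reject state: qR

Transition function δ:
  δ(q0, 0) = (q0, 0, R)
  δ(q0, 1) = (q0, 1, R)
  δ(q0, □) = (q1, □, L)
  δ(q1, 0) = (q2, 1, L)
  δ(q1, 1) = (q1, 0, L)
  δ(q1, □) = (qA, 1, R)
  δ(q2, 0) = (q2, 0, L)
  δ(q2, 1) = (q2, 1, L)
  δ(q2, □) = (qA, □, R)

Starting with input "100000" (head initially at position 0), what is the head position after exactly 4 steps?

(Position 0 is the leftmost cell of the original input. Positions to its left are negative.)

Execution trace (head position shown):
Step 0: [q0]100000  (head at position 0)
Step 1: move right → 1[q0]00000  (head at position 1)
Step 2: move right → 10[q0]0000  (head at position 2)
Step 3: move right → 100[q0]000  (head at position 3)
Step 4: move right → 1000[q0]00  (head at position 4)

After 4 steps, the head is at position 4.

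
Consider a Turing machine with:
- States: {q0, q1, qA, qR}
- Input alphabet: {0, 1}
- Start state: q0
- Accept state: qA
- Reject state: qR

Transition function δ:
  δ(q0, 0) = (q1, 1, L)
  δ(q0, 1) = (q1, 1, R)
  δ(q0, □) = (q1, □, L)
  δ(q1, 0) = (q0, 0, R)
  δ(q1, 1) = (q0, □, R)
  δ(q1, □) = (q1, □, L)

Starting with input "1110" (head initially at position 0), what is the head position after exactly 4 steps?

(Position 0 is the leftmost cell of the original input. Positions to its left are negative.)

Execution trace (head position shown):
Step 0: [q0]1110  (head at position 0)
Step 1: move right → 1[q1]110  (head at position 1)
Step 2: move right → 1□[q0]10  (head at position 2)
Step 3: move right → 1□1[q1]0  (head at position 3)
Step 4: move right → 1□10[q0]□  (head at position 4)

After 4 steps, the head is at position 4.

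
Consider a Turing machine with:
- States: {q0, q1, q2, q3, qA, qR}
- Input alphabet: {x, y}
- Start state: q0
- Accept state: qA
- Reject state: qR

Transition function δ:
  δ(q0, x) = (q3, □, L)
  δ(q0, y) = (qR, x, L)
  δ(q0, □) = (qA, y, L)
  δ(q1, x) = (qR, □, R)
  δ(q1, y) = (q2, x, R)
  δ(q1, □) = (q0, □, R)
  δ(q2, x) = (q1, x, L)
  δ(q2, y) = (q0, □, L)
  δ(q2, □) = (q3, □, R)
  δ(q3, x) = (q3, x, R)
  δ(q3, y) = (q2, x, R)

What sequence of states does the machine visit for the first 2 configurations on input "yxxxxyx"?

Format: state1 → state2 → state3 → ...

Execution trace:
Initial: [q0]yxxxxyx
Step 1: δ(q0, y) = (qR, x, L) → [qR]□xxxxxyx

The machine reaches the reject state qR and halts.

State sequence: q0 → qR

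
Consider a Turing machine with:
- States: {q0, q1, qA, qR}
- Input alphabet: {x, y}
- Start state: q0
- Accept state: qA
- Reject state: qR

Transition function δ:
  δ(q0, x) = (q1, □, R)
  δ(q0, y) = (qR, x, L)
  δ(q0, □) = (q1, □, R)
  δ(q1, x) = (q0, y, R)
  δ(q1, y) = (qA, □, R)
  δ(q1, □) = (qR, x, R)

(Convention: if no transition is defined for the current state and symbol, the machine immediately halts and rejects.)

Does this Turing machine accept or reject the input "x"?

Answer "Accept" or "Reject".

Execution trace:
Initial: [q0]x
Step 1: δ(q0, x) = (q1, □, R) → □[q1]□
Step 2: δ(q1, □) = (qR, x, R) → □x[qR]□

The machine reaches the reject state qR and halts.

Answer: Reject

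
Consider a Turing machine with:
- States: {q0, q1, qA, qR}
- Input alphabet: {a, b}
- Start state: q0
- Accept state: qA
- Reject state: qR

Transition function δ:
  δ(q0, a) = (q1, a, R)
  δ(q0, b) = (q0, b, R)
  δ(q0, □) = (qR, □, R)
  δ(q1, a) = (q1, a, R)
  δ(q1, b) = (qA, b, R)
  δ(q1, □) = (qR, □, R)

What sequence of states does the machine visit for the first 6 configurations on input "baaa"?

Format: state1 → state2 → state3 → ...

Execution trace:
Initial: [q0]baaa
Step 1: δ(q0, b) = (q0, b, R) → b[q0]aaa
Step 2: δ(q0, a) = (q1, a, R) → ba[q1]aa
Step 3: δ(q1, a) = (q1, a, R) → baa[q1]a
Step 4: δ(q1, a) = (q1, a, R) → baaa[q1]□
Step 5: δ(q1, □) = (qR, □, R) → baaa□[qR]□

The machine reaches the reject state qR and halts.

State sequence: q0 → q0 → q1 → q1 → q1 → qR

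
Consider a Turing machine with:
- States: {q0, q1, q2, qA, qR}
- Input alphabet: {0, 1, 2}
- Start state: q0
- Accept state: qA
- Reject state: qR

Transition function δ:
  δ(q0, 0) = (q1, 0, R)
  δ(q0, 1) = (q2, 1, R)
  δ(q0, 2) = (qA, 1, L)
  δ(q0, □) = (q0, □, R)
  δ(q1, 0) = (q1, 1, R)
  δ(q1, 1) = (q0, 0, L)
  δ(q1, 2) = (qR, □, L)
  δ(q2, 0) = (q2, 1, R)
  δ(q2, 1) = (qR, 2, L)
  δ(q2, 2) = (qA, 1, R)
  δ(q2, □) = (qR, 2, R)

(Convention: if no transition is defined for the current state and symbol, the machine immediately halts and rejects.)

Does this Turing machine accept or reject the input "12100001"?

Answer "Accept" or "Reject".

Execution trace:
Initial: [q0]12100001
Step 1: δ(q0, 1) = (q2, 1, R) → 1[q2]2100001
Step 2: δ(q2, 2) = (qA, 1, R) → 11[qA]100001

The machine reaches the accept state qA and halts.

Answer: Accept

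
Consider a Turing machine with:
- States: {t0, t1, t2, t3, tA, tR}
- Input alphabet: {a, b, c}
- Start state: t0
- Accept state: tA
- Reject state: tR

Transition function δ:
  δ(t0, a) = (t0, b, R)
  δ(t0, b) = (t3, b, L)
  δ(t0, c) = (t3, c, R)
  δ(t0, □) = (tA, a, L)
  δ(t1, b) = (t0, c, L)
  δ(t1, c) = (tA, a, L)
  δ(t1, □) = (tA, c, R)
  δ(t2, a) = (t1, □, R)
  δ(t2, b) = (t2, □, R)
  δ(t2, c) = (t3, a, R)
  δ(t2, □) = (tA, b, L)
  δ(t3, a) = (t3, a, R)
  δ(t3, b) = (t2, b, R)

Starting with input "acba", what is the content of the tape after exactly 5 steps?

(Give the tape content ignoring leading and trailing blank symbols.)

Execution trace:
Initial: [t0]acba
Step 1: δ(t0, a) = (t0, b, R) → b[t0]cba
Step 2: δ(t0, c) = (t3, c, R) → bc[t3]ba
Step 3: δ(t3, b) = (t2, b, R) → bcb[t2]a
Step 4: δ(t2, a) = (t1, □, R) → bcb□[t1]□
Step 5: δ(t1, □) = (tA, c, R) → bcb□c[tA]□

The machine reaches the accept state tA and halts.

After 5 steps, the tape (ignoring leading/trailing blanks) is: bcb□c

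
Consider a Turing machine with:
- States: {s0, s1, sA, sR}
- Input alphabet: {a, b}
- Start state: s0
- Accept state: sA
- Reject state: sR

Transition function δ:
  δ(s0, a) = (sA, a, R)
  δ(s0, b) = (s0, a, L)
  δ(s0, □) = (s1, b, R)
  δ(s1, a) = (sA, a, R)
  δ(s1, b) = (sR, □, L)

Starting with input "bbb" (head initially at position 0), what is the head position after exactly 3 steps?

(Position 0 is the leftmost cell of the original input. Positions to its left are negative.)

Execution trace (head position shown):
Step 0: [s0]bbb  (head at position 0)
Step 1: move left → [s0]□abb  (head at position -1)
Step 2: move right → b[s1]abb  (head at position 0)
Step 3: move right → ba[sA]bb  (head at position 1)

After 3 steps, the head is at position 1.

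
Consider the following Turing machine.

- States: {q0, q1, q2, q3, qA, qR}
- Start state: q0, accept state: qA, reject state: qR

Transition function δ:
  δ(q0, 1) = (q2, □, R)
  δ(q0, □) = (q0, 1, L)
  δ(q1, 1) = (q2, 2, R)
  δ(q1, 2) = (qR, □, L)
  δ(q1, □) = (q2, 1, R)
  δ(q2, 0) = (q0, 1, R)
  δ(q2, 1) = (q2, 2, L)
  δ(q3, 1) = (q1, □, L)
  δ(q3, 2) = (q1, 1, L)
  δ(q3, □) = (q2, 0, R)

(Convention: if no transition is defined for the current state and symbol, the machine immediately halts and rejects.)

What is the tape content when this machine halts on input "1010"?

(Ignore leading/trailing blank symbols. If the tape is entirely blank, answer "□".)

Execution trace:
Initial: [q0]1010
Step 1: δ(q0, 1) = (q2, □, R) → □[q2]010
Step 2: δ(q2, 0) = (q0, 1, R) → □1[q0]10
Step 3: δ(q0, 1) = (q2, □, R) → □1□[q2]0
Step 4: δ(q2, 0) = (q0, 1, R) → □1□1[q0]□
Step 5: δ(q0, □) = (q0, 1, L) → □1□[q0]11
Step 6: δ(q0, 1) = (q2, □, R) → □1□□[q2]1
Step 7: δ(q2, 1) = (q2, 2, L) → □1□[q2]□2

No transition is defined for δ(q2, □). By convention the machine halts and rejects.

Final tape (ignoring leading/trailing blanks): 1□□2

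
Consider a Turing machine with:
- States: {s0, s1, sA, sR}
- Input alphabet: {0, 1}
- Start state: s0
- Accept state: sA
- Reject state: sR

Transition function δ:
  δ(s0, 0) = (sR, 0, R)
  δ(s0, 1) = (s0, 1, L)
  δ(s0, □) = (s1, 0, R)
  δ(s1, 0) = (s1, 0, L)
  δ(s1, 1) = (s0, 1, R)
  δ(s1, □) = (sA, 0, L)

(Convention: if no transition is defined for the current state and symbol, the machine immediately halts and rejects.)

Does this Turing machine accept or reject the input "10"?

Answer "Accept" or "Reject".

Execution trace:
Initial: [s0]10
Step 1: δ(s0, 1) = (s0, 1, L) → [s0]□10
Step 2: δ(s0, □) = (s1, 0, R) → 0[s1]10
Step 3: δ(s1, 1) = (s0, 1, R) → 01[s0]0
Step 4: δ(s0, 0) = (sR, 0, R) → 010[sR]□

The machine reaches the reject state sR and halts.

Answer: Reject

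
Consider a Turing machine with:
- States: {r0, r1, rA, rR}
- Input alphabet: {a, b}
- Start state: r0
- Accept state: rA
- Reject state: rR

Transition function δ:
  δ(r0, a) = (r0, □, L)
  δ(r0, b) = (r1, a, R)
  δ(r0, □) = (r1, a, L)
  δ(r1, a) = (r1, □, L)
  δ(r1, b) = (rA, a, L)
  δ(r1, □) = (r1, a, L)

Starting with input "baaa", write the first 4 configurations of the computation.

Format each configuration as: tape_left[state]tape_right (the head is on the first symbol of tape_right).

Transitions applied:
Step 1: δ(r0, b) = (r1, a, R)
Step 2: δ(r1, a) = (r1, □, L)
Step 3: δ(r1, a) = (r1, □, L)

The first 4 configurations are:
[r0]baaa ⊢ a[r1]aaa ⊢ [r1]a□aa ⊢ [r1]□□□aa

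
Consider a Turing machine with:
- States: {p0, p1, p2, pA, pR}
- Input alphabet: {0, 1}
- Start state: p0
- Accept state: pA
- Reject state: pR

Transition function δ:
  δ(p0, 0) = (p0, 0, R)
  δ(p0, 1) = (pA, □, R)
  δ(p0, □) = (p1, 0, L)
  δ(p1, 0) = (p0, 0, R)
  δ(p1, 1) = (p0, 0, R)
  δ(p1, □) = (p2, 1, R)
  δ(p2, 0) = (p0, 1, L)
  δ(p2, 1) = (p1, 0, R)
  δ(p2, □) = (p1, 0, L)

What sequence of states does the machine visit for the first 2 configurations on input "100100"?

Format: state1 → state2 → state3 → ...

Execution trace:
Initial: [p0]100100
Step 1: δ(p0, 1) = (pA, □, R) → □[pA]00100

The machine reaches the accept state pA and halts.

State sequence: p0 → pA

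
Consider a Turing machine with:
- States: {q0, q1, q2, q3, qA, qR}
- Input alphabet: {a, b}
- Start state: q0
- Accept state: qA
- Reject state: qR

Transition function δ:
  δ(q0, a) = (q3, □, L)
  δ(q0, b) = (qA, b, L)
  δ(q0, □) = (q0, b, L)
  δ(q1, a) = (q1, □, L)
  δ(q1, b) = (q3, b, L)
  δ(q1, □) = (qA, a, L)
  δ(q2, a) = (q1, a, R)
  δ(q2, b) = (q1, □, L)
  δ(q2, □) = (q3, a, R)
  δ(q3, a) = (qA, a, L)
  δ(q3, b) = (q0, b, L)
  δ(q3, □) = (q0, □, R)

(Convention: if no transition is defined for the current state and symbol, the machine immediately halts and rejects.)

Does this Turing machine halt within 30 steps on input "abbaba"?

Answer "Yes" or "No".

Execution trace:
Initial: [q0]abbaba
Step 1: δ(q0, a) = (q3, □, L) → [q3]□□bbaba
Step 2: δ(q3, □) = (q0, □, R) → □[q0]□bbaba
Step 3: δ(q0, □) = (q0, b, L) → [q0]□bbbaba
Step 4: δ(q0, □) = (q0, b, L) → [q0]□bbbbaba
Step 5: δ(q0, □) = (q0, b, L) → [q0]□bbbbbaba
Step 6: δ(q0, □) = (q0, b, L) → [q0]□bbbbbbaba
Step 7: δ(q0, □) = (q0, b, L) → [q0]□bbbbbbbaba
Step 8: δ(q0, □) = (q0, b, L) → [q0]□bbbbbbbbaba
Step 9: δ(q0, □) = (q0, b, L) → [q0]□bbbbbbbbbaba
Step 10: δ(q0, □) = (q0, b, L) → [q0]□bbbbbbbbbbaba
Step 11: δ(q0, □) = (q0, b, L) → [q0]□bbbbbbbbbbbaba
Step 12: δ(q0, □) = (q0, b, L) → [q0]□bbbbbbbbbbbbaba
Step 13: δ(q0, □) = (q0, b, L) → [q0]□bbbbbbbbbbbbbaba
Step 14: δ(q0, □) = (q0, b, L) → [q0]□bbbbbbbbbbbbbbaba
Step 15: δ(q0, □) = (q0, b, L) → [q0]□bbbbbbbbbbbbbbbaba
Step 16: δ(q0, □) = (q0, b, L) → [q0]□bbbbbbbbbbbbbbbbaba
Step 17: δ(q0, □) = (q0, b, L) → [q0]□bbbbbbbbbbbbbbbbbaba
Step 18: δ(q0, □) = (q0, b, L) → [q0]□bbbbbbbbbbbbbbbbbbaba
Step 19: δ(q0, □) = (q0, b, L) → [q0]□bbbbbbbbbbbbbbbbbbbaba
Step 20: δ(q0, □) = (q0, b, L) → [q0]□bbbbbbbbbbbbbbbbbbbbaba
Step 21: δ(q0, □) = (q0, b, L) → [q0]□bbbbbbbbbbbbbbbbbbbbbaba
Step 22: δ(q0, □) = (q0, b, L) → [q0]□bbbbbbbbbbbbbbbbbbbbbbaba
Step 23: δ(q0, □) = (q0, b, L) → [q0]□bbbbbbbbbbbbbbbbbbbbbbbaba
Step 24: δ(q0, □) = (q0, b, L) → [q0]□bbbbbbbbbbbbbbbbbbbbbbbbaba
Step 25: δ(q0, □) = (q0, b, L) → [q0]□bbbbbbbbbbbbbbbbbbbbbbbbbaba
Step 26: δ(q0, □) = (q0, b, L) → [q0]□bbbbbbbbbbbbbbbbbbbbbbbbbbaba
Step 27: δ(q0, □) = (q0, b, L) → [q0]□bbbbbbbbbbbbbbbbbbbbbbbbbbbaba
Step 28: δ(q0, □) = (q0, b, L) → [q0]□bbbbbbbbbbbbbbbbbbbbbbbbbbbbaba
Step 29: δ(q0, □) = (q0, b, L) → [q0]□bbbbbbbbbbbbbbbbbbbbbbbbbbbbbaba
Step 30: δ(q0, □) = (q0, b, L) → [q0]□bbbbbbbbbbbbbbbbbbbbbbbbbbbbbbaba

The machine has not reached a halting state after 30 steps.
The machine did not halt within the 30-step bound.

Answer: No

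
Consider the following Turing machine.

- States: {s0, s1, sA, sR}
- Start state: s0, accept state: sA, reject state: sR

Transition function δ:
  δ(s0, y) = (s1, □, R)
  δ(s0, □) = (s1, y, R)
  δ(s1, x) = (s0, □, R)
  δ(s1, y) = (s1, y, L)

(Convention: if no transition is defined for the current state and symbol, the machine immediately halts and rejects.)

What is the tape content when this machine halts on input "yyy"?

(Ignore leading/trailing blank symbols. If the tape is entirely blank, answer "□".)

Execution trace:
Initial: [s0]yyy
Step 1: δ(s0, y) = (s1, □, R) → □[s1]yy
Step 2: δ(s1, y) = (s1, y, L) → [s1]□yy

No transition is defined for δ(s1, □). By convention the machine halts and rejects.

Final tape (ignoring leading/trailing blanks): yy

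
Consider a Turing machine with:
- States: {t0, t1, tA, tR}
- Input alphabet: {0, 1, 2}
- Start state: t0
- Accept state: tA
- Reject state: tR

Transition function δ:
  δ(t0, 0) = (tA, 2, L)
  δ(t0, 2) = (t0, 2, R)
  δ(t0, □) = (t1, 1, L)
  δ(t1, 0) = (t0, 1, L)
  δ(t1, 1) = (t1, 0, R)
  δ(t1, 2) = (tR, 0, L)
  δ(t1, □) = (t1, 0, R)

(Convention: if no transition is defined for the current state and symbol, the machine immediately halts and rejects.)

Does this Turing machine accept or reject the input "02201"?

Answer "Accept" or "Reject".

Execution trace:
Initial: [t0]02201
Step 1: δ(t0, 0) = (tA, 2, L) → [tA]□22201

The machine reaches the accept state tA and halts.

Answer: Accept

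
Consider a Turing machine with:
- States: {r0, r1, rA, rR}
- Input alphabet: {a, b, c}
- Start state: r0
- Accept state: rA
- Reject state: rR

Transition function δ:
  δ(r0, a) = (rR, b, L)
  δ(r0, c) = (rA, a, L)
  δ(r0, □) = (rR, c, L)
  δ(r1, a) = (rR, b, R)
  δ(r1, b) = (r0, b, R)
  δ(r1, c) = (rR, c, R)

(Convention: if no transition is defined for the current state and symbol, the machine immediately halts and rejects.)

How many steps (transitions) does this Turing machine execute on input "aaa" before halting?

Execution trace:
Initial: [r0]aaa
Step 1: δ(r0, a) = (rR, b, L) → [rR]□baa

The machine reaches the reject state rR and halts.

The machine executed 1 step before halting.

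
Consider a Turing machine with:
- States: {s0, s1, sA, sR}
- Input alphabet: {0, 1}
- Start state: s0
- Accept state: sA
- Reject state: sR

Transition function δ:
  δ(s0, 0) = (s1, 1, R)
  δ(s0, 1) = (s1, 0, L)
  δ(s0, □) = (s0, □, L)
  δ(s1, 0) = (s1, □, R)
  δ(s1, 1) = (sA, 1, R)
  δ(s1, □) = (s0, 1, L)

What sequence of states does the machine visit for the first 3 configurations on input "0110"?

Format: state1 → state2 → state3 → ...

Execution trace:
Initial: [s0]0110
Step 1: δ(s0, 0) = (s1, 1, R) → 1[s1]110
Step 2: δ(s1, 1) = (sA, 1, R) → 11[sA]10

The machine reaches the accept state sA and halts.

State sequence: s0 → s1 → sA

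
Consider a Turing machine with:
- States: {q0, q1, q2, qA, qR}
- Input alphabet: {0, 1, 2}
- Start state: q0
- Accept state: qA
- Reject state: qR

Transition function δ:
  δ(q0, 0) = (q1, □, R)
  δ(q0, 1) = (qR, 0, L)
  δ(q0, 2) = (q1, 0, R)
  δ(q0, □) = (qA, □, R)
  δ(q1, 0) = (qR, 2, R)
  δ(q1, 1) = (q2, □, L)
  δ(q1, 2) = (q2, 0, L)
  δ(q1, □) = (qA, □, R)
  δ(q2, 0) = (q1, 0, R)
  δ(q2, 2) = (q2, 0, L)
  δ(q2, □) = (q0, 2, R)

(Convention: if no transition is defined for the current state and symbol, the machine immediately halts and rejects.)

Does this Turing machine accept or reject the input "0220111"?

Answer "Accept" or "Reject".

Execution trace:
Initial: [q0]0220111
Step 1: δ(q0, 0) = (q1, □, R) → □[q1]220111
Step 2: δ(q1, 2) = (q2, 0, L) → [q2]□020111
Step 3: δ(q2, □) = (q0, 2, R) → 2[q0]020111
Step 4: δ(q0, 0) = (q1, □, R) → 2□[q1]20111
Step 5: δ(q1, 2) = (q2, 0, L) → 2[q2]□00111
Step 6: δ(q2, □) = (q0, 2, R) → 22[q0]00111
Step 7: δ(q0, 0) = (q1, □, R) → 22□[q1]0111
Step 8: δ(q1, 0) = (qR, 2, R) → 22□2[qR]111

The machine reaches the reject state qR and halts.

Answer: Reject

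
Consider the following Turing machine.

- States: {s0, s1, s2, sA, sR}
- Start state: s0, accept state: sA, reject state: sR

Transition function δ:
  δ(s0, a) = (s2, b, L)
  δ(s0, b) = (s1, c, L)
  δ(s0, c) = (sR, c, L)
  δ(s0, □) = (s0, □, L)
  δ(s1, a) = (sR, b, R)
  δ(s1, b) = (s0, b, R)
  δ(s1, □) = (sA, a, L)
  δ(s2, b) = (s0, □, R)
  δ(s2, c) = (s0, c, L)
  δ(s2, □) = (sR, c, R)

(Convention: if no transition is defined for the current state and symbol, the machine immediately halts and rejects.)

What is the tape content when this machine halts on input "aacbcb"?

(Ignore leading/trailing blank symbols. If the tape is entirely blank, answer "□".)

Execution trace:
Initial: [s0]aacbcb
Step 1: δ(s0, a) = (s2, b, L) → [s2]□bacbcb
Step 2: δ(s2, □) = (sR, c, R) → c[sR]bacbcb

The machine reaches the reject state sR and halts.

Final tape (ignoring leading/trailing blanks): cbacbcb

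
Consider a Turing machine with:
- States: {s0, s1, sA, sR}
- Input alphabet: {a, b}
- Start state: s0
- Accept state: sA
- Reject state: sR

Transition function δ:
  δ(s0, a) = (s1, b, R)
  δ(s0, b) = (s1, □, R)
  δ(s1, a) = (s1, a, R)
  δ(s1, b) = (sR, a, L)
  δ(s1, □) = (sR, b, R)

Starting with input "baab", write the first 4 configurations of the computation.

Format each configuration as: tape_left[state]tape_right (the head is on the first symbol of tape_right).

Transitions applied:
Step 1: δ(s0, b) = (s1, □, R)
Step 2: δ(s1, a) = (s1, a, R)
Step 3: δ(s1, a) = (s1, a, R)

The first 4 configurations are:
[s0]baab ⊢ □[s1]aab ⊢ □a[s1]ab ⊢ □aa[s1]b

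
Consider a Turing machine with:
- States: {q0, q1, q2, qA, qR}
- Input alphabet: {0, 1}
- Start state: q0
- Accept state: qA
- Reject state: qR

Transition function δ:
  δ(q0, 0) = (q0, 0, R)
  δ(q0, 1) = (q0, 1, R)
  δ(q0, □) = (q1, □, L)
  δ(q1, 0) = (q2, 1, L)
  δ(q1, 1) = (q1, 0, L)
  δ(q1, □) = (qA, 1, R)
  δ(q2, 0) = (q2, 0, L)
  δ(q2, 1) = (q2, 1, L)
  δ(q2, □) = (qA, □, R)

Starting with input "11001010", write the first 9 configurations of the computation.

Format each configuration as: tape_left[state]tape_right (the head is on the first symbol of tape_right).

Transitions applied:
Step 1: δ(q0, 1) = (q0, 1, R)
Step 2: δ(q0, 1) = (q0, 1, R)
Step 3: δ(q0, 0) = (q0, 0, R)
Step 4: δ(q0, 0) = (q0, 0, R)
Step 5: δ(q0, 1) = (q0, 1, R)
Step 6: δ(q0, 0) = (q0, 0, R)
Step 7: δ(q0, 1) = (q0, 1, R)
Step 8: δ(q0, 0) = (q0, 0, R)

The first 9 configurations are:
[q0]11001010 ⊢ 1[q0]1001010 ⊢ 11[q0]001010 ⊢ 110[q0]01010 ⊢ 1100[q0]1010 ⊢ 11001[q0]010 ⊢ 110010[q0]10 ⊢ 1100101[q0]0 ⊢ 11001010[q0]□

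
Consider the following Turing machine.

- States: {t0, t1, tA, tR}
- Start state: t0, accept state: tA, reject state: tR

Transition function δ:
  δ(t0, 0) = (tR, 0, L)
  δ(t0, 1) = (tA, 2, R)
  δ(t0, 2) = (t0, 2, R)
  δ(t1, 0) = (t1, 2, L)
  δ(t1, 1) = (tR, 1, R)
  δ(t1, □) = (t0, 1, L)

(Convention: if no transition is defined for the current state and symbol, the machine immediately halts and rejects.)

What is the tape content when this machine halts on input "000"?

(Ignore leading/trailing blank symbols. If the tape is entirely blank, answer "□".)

Execution trace:
Initial: [t0]000
Step 1: δ(t0, 0) = (tR, 0, L) → [tR]□000

The machine reaches the reject state tR and halts.

Final tape (ignoring leading/trailing blanks): 000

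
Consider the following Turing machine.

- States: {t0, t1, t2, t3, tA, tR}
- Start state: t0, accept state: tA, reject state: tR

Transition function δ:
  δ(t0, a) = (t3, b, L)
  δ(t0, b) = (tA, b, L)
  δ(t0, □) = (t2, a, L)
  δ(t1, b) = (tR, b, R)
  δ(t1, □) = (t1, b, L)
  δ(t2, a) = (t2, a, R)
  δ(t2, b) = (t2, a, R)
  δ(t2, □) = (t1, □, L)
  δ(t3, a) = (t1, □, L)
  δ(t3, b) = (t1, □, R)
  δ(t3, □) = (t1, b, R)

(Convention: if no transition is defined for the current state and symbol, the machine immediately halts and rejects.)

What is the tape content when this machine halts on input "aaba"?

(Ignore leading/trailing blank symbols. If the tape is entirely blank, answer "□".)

Execution trace:
Initial: [t0]aaba
Step 1: δ(t0, a) = (t3, b, L) → [t3]□baba
Step 2: δ(t3, □) = (t1, b, R) → b[t1]baba
Step 3: δ(t1, b) = (tR, b, R) → bb[tR]aba

The machine reaches the reject state tR and halts.

Final tape (ignoring leading/trailing blanks): bbaba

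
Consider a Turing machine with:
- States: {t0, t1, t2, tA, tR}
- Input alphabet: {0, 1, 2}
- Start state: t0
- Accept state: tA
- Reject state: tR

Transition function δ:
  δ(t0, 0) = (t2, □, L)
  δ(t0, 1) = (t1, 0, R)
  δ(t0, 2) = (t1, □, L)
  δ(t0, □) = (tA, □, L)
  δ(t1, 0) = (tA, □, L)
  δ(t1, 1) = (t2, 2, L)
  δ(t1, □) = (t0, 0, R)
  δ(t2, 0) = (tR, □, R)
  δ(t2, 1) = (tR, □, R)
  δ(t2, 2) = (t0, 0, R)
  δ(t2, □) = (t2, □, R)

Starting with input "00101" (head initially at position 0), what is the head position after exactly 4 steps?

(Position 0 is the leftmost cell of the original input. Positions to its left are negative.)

Execution trace (head position shown):
Step 0: [t0]00101  (head at position 0)
Step 1: move left → [t2]□□0101  (head at position -1)
Step 2: move right → □[t2]□0101  (head at position 0)
Step 3: move right → □□[t2]0101  (head at position 1)
Step 4: move right → □□□[tR]101  (head at position 2)

After 4 steps, the head is at position 2.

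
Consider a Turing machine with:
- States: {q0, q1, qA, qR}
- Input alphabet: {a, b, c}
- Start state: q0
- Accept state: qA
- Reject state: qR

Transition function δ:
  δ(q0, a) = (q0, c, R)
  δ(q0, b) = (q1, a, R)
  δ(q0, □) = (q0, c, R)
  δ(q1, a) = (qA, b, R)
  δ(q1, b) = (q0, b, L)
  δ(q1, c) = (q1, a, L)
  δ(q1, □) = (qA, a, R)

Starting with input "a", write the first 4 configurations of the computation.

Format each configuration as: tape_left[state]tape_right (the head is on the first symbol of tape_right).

Transitions applied:
Step 1: δ(q0, a) = (q0, c, R)
Step 2: δ(q0, □) = (q0, c, R)
Step 3: δ(q0, □) = (q0, c, R)

The first 4 configurations are:
[q0]a ⊢ c[q0]□ ⊢ cc[q0]□ ⊢ ccc[q0]□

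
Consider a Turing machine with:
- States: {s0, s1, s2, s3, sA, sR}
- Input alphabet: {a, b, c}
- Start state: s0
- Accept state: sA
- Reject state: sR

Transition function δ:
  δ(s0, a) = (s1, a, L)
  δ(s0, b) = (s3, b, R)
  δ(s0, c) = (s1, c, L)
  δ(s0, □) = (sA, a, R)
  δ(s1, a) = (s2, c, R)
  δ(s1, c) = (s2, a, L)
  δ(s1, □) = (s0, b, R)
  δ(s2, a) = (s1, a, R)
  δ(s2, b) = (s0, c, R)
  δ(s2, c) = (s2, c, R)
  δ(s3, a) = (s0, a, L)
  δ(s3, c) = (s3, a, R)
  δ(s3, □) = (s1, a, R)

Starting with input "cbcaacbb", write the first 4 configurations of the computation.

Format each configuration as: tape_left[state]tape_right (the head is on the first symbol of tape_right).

Transitions applied:
Step 1: δ(s0, c) = (s1, c, L)
Step 2: δ(s1, □) = (s0, b, R)
Step 3: δ(s0, c) = (s1, c, L)

The first 4 configurations are:
[s0]cbcaacbb ⊢ [s1]□cbcaacbb ⊢ b[s0]cbcaacbb ⊢ [s1]bcbcaacbb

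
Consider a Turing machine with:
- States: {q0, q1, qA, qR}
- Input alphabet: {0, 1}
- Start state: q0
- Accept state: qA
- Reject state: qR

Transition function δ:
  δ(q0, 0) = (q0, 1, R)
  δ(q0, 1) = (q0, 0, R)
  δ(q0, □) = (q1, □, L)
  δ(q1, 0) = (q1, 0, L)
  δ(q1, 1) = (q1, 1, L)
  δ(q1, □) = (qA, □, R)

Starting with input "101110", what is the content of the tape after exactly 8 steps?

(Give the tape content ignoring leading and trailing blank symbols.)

Execution trace:
Initial: [q0]101110
Step 1: δ(q0, 1) = (q0, 0, R) → 0[q0]01110
Step 2: δ(q0, 0) = (q0, 1, R) → 01[q0]1110
Step 3: δ(q0, 1) = (q0, 0, R) → 010[q0]110
Step 4: δ(q0, 1) = (q0, 0, R) → 0100[q0]10
Step 5: δ(q0, 1) = (q0, 0, R) → 01000[q0]0
Step 6: δ(q0, 0) = (q0, 1, R) → 010001[q0]□
Step 7: δ(q0, □) = (q1, □, L) → 01000[q1]1□
Step 8: δ(q1, 1) = (q1, 1, L) → 0100[q1]01□

After 8 steps, the tape (ignoring leading/trailing blanks) is: 010001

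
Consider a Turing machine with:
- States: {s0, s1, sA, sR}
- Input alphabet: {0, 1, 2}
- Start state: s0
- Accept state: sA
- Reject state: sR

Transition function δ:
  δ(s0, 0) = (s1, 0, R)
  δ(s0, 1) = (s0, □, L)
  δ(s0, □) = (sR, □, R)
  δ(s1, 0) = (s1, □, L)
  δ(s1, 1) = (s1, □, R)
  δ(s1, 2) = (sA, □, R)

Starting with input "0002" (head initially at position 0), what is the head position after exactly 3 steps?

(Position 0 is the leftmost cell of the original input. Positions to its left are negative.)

Execution trace (head position shown):
Step 0: [s0]0002  (head at position 0)
Step 1: move right → 0[s1]002  (head at position 1)
Step 2: move left → [s1]0□02  (head at position 0)
Step 3: move left → [s1]□□□02  (head at position -1)

After 3 steps, the head is at position -1.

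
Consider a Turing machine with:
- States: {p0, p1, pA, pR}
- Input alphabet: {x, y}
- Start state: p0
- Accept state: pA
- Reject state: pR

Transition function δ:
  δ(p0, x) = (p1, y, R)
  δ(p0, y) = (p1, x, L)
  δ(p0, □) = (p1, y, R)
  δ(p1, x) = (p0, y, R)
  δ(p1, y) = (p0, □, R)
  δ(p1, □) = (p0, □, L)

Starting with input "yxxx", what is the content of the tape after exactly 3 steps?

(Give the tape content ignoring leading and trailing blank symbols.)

Execution trace:
Initial: [p0]yxxx
Step 1: δ(p0, y) = (p1, x, L) → [p1]□xxxx
Step 2: δ(p1, □) = (p0, □, L) → [p0]□□xxxx
Step 3: δ(p0, □) = (p1, y, R) → y[p1]□xxxx

After 3 steps, the tape (ignoring leading/trailing blanks) is: y□xxxx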